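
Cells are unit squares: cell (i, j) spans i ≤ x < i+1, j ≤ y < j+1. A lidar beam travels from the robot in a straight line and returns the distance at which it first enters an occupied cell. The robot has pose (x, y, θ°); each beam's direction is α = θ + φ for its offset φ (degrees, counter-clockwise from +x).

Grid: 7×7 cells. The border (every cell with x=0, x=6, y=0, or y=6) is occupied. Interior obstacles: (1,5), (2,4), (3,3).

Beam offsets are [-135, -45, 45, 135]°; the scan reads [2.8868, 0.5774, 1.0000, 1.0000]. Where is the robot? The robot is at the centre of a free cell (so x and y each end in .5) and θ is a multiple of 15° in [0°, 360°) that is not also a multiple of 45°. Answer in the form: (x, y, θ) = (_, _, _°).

(x, y, θ) = (3.5, 5.5, 105°)

Enumerate (i+0.5, j+0.5, θ) over the 22 free cells and 16 admissible headings. For each, cast all 4 beams and compare to the given ranges.
  (1.5, 4.5, 60°): beam 1 = 3.6235 ≠ 2.8868 ✗
  (2.5, 1.5, 105°): beam 1 = 1.0000 ≠ 2.8868 ✗
  (3.5, 1.5, 105°): beam 1 = 1.0000 ≠ 2.8868 ✗
  (4.5, 1.5, 60°): beam 1 = 0.5176 ≠ 2.8868 ✗
  …
  (3.5, 5.5, 105°): r_1=2.8868, r_2=0.5774, r_3=1.0000, r_4=1.0000 — all match ✓
Unique over the lattice → pose = (3.5, 5.5, 105°).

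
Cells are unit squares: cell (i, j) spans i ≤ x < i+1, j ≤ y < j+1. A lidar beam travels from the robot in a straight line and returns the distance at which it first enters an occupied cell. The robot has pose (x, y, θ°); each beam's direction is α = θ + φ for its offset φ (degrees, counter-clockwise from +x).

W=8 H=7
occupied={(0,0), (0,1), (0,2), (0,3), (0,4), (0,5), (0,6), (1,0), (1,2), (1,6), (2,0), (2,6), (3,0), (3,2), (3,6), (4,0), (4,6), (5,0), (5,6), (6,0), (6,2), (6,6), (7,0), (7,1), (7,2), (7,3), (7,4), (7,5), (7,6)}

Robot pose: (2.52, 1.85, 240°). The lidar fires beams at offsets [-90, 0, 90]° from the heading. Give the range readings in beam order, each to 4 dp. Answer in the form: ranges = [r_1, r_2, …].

ranges = [0.6004, 0.9815, 1.7000]

beam 1: φ=-90°, α=150°
  direction (-0.8660, 0.5000); cell (2,1); t to first gridline: x 0.6004, y 0.3000 (then +1.1547 / +2.0000)
    (2,2) via y @ 0.3000
    (1,2) via x @ 0.6004  # hit
  → r_1 = 0.6004
beam 2: φ=0°, α=240°
  direction (-0.5000, -0.8660); cell (2,1); t to first gridline: x 1.0400, y 0.9815 (then +2.0000 / +1.1547)
    (2,0) via y @ 0.9815  # hit
  → r_2 = 0.9815
beam 3: φ=90°, α=330°
  direction (0.8660, -0.5000); cell (2,1); t to first gridline: x 0.5543, y 1.7000 (then +1.1547 / +2.0000)
    (3,1) via x @ 0.5543
    (3,0) via y @ 1.7000  # hit
  → r_3 = 1.7000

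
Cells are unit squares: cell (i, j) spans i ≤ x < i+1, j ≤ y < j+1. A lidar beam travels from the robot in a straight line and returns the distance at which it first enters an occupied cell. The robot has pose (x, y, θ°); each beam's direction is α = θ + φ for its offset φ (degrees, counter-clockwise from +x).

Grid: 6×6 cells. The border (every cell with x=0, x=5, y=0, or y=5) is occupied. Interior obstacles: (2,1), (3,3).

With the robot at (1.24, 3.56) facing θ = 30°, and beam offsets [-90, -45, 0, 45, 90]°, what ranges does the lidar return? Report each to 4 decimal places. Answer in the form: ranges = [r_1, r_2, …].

ranges = [1.8013, 1.8221, 2.8800, 1.4908, 0.4800]

beam 1: φ=-90°, α=300°
  cosα=0.5000 sinα=-0.8660 | (1,3) | tMaxX 1.5200 tMaxY 0.6466 | tΔX 2.0000 tΔY 1.1547
    t=0.6466 [y] (1,2)
    t=1.5200 [x] (2,2)
    t=1.8013 [y] (2,1) — stop
  → r_1 = 1.8013
beam 2: φ=-45°, α=345°
  cosα=0.9659 sinα=-0.2588 | (1,3) | tMaxX 0.7868 tMaxY 2.1637 | tΔX 1.0353 tΔY 3.8637
    t=0.7868 [x] (2,3)
    t=1.8221 [x] (3,3) — stop
  → r_2 = 1.8221
beam 3: φ=0°, α=30°
  cosα=0.8660 sinα=0.5000 | (1,3) | tMaxX 0.8776 tMaxY 0.8800 | tΔX 1.1547 tΔY 2.0000
    t=0.8776 [x] (2,3)
    t=0.8800 [y] (2,4)
    t=2.0323 [x] (3,4)
    t=2.8800 [y] (3,5) — stop
  → r_3 = 2.8800
beam 4: φ=45°, α=75°
  cosα=0.2588 sinα=0.9659 | (1,3) | tMaxX 2.9364 tMaxY 0.4555 | tΔX 3.8637 tΔY 1.0353
    t=0.4555 [y] (1,4)
    t=1.4908 [y] (1,5) — stop
  → r_4 = 1.4908
beam 5: φ=90°, α=120°
  cosα=-0.5000 sinα=0.8660 | (1,3) | tMaxX 0.4800 tMaxY 0.5081 | tΔX 2.0000 tΔY 1.1547
    t=0.4800 [x] (0,3) — stop
  → r_5 = 0.4800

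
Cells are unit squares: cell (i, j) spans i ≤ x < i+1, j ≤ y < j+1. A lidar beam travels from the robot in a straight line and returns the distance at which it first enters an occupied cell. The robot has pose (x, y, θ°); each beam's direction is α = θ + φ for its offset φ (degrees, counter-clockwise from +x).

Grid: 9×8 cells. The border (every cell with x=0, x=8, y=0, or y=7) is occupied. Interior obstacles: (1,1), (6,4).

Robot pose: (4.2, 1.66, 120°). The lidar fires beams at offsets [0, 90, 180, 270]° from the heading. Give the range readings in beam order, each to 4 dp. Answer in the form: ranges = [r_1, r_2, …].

ranges = [6.1661, 1.3200, 0.7621, 4.3879]

beam 1: φ=0°, α=120°
  d=(-0.5000,0.8660)  start (4,1)  tX=0.4000 tY=0.3926  stride 1/|dx|=2.0000 1/|dy|=1.1547
    cross y-line → (4,2), t=0.3926
    cross x-line → (3,2), t=0.4000
    cross y-line → (3,3), t=1.5473
    cross x-line → (2,3), t=2.4000
    cross y-line → (2,4), t=2.7020
    cross y-line → (2,5), t=3.8567
    cross x-line → (1,5), t=4.4000
    cross y-line → (1,6), t=5.0114
    cross y-line → (1,7), t=6.1661 (wall)
  → r_1 = 6.1661
beam 2: φ=90°, α=210°
  d=(-0.8660,-0.5000)  start (4,1)  tX=0.2309 tY=1.3200  stride 1/|dx|=1.1547 1/|dy|=2.0000
    cross x-line → (3,1), t=0.2309
    cross y-line → (3,0), t=1.3200 (wall)
  → r_2 = 1.3200
beam 3: φ=180°, α=300°
  d=(0.5000,-0.8660)  start (4,1)  tX=1.6000 tY=0.7621  stride 1/|dx|=2.0000 1/|dy|=1.1547
    cross y-line → (4,0), t=0.7621 (wall)
  → r_3 = 0.7621
beam 4: φ=270°, α=30°
  d=(0.8660,0.5000)  start (4,1)  tX=0.9238 tY=0.6800  stride 1/|dx|=1.1547 1/|dy|=2.0000
    cross y-line → (4,2), t=0.6800
    cross x-line → (5,2), t=0.9238
    cross x-line → (6,2), t=2.0785
    cross y-line → (6,3), t=2.6800
    cross x-line → (7,3), t=3.2332
    cross x-line → (8,3), t=4.3879 (wall)
  → r_4 = 4.3879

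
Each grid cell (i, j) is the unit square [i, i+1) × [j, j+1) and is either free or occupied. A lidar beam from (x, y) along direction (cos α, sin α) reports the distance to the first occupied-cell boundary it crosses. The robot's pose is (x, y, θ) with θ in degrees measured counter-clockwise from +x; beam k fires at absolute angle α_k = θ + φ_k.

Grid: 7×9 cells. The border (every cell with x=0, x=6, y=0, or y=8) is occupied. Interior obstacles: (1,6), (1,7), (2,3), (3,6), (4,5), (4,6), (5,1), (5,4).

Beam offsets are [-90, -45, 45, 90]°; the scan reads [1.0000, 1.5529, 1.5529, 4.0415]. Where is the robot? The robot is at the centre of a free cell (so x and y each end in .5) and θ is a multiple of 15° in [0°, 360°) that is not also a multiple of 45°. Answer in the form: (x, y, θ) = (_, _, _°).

Candidates: 27 free-cell centres × 16 headings = 432 poses. Raycast each; keep the one whose scan matches to 4 dp.
  (4.5, 1.5, 300°): beam 2 = 0.5176 ≠ 1.5529 ✗
  (4.5, 1.5, 285°): beam 1 = 1.9319 ≠ 1.0000 ✗
  (5.5, 3.5, 15°): beam 1 = 1.5529 ≠ 1.0000 ✗
  (2.5, 6.5, 165°): beam 1 = 1.5529 ≠ 1.0000 ✗
  …
  (4.5, 3.5, 120°): r_1=1.0000, r_2=1.5529, r_3=1.5529, r_4=4.0415 — all match ✓
Only this pose fits every beam.

(x, y, θ) = (4.5, 3.5, 120°)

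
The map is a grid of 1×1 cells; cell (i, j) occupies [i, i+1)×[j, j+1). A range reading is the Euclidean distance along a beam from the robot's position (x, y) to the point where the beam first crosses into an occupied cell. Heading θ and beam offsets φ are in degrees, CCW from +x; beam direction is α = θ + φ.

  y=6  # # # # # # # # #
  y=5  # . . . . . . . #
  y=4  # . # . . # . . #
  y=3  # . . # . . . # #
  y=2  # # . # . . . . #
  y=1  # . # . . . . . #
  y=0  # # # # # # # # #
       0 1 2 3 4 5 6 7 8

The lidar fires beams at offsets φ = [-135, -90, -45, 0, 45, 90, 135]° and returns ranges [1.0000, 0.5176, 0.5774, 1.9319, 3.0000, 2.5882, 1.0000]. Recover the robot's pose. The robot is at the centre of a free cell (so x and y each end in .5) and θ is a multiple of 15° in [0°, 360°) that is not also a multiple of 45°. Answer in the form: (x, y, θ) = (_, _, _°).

(x, y, θ) = (4.5, 1.5, 345°)

Enumerate (i+0.5, j+0.5, θ) over the 28 free cells and 16 admissible headings. For each, cast all 7 beams and compare to the given ranges.
  (6.5, 2.5, 30°): beam 1 = 1.5529 ≠ 1.0000 ✗
  (7.5, 1.5, 120°): beam 1 = 0.5176 ≠ 1.0000 ✗
  (6.5, 2.5, 210°): beam 1 = 3.6235 ≠ 1.0000 ✗
  (6.5, 4.5, 285°): beam 1 = 0.5774 ≠ 1.0000 ✗
  …
  (4.5, 1.5, 345°): r_1=1.0000, r_2=0.5176, r_3=0.5774, r_4=1.9319, r_5=3.0000, r_6=2.5882, r_7=1.0000 — all match ✓
Unique over the lattice → pose = (4.5, 1.5, 345°).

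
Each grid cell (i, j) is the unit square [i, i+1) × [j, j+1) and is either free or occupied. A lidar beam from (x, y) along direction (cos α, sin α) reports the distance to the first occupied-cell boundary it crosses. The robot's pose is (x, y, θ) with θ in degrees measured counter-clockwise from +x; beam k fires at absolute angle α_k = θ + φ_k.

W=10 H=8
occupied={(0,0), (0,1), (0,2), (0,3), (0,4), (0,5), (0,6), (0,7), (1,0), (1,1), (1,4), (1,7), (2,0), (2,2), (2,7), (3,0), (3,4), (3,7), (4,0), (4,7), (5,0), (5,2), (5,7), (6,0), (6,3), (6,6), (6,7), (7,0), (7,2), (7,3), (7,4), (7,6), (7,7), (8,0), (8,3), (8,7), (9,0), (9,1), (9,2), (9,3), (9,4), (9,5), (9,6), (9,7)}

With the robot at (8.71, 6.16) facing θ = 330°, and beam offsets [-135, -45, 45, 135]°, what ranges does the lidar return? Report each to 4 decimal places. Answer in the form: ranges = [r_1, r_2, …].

ranges = [4.8762, 1.1205, 0.3002, 0.8696]

beam 1: φ=-135°, α=195°
  d=(-0.9659,-0.2588)  start (8,6)  tX=0.7350 tY=0.6182  stride 1/|dx|=1.0353 1/|dy|=3.8637
    cross y-line → (8,5), t=0.6182
    cross x-line → (7,5), t=0.7350
    cross x-line → (6,5), t=1.7703
    cross x-line → (5,5), t=2.8056
    cross x-line → (4,5), t=3.8409
    cross y-line → (4,4), t=4.4819
    cross x-line → (3,4), t=4.8762 (wall)
  → r_1 = 4.8762
beam 2: φ=-45°, α=285°
  d=(0.2588,-0.9659)  start (8,6)  tX=1.1205 tY=0.1656  stride 1/|dx|=3.8637 1/|dy|=1.0353
    cross y-line → (8,5), t=0.1656
    cross x-line → (9,5), t=1.1205 (wall)
  → r_2 = 1.1205
beam 3: φ=45°, α=15°
  d=(0.9659,0.2588)  start (8,6)  tX=0.3002 tY=3.2455  stride 1/|dx|=1.0353 1/|dy|=3.8637
    cross x-line → (9,6), t=0.3002 (wall)
  → r_3 = 0.3002
beam 4: φ=135°, α=105°
  d=(-0.2588,0.9659)  start (8,6)  tX=2.7432 tY=0.8696  stride 1/|dx|=3.8637 1/|dy|=1.0353
    cross y-line → (8,7), t=0.8696 (wall)
  → r_4 = 0.8696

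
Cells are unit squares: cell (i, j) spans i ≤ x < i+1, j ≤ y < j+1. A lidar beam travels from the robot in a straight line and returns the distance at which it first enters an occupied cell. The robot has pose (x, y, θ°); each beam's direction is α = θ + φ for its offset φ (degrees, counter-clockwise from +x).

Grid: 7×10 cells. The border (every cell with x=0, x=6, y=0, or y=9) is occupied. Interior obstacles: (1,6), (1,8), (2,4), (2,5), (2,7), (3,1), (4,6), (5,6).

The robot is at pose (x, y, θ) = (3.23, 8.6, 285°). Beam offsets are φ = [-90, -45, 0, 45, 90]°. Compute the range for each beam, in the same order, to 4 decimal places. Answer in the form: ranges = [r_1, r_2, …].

ranges = [1.2734, 0.6928, 7.8681, 3.1985, 1.5455]

beam 1: φ=-90°, α=195°
  direction (-0.9659, -0.2588); cell (3,8); t to first gridline: x 0.2381, y 2.3182 (then +1.0353 / +3.8637)
    (2,8) via x @ 0.2381
    (1,8) via x @ 1.2734  # hit
  → r_1 = 1.2734
beam 2: φ=-45°, α=240°
  direction (-0.5000, -0.8660); cell (3,8); t to first gridline: x 0.4600, y 0.6928 (then +2.0000 / +1.1547)
    (2,8) via x @ 0.4600
    (2,7) via y @ 0.6928  # hit
  → r_2 = 0.6928
beam 3: φ=0°, α=285°
  direction (0.2588, -0.9659); cell (3,8); t to first gridline: x 2.9751, y 0.6212 (then +3.8637 / +1.0353)
    (3,7) via y @ 0.6212
    (3,6) via y @ 1.6564
    (3,5) via y @ 2.6917
    (4,5) via x @ 2.9751
    (4,4) via y @ 3.7270
    (4,3) via y @ 4.7623
    (4,2) via y @ 5.7975
    (4,1) via y @ 6.8328
    (5,1) via x @ 6.8388
    (5,0) via y @ 7.8681  # hit
  → r_3 = 7.8681
beam 4: φ=45°, α=330°
  direction (0.8660, -0.5000); cell (3,8); t to first gridline: x 0.8891, y 1.2000 (then +1.1547 / +2.0000)
    (4,8) via x @ 0.8891
    (4,7) via y @ 1.2000
    (5,7) via x @ 2.0438
    (6,7) via x @ 3.1985  # hit
  → r_4 = 3.1985
beam 5: φ=90°, α=15°
  direction (0.9659, 0.2588); cell (3,8); t to first gridline: x 0.7972, y 1.5455 (then +1.0353 / +3.8637)
    (4,8) via x @ 0.7972
    (4,9) via y @ 1.5455  # hit
  → r_5 = 1.5455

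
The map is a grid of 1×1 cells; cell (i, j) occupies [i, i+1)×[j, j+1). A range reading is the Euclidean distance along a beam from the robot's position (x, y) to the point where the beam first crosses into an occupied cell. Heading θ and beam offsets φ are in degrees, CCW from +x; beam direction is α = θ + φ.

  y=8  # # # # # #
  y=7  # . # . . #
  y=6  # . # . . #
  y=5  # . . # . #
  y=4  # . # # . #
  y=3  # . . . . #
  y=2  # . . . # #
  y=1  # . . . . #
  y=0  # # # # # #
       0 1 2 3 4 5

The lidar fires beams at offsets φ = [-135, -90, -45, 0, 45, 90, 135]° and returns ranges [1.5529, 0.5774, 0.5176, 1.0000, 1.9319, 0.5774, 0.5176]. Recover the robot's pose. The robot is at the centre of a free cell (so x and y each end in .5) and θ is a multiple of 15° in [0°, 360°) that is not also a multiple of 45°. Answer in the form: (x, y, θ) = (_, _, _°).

The pose lattice has 22·16 = 352 candidates. Test each by forward raycasting.
  (2.5, 1.5, 15°): beam 1 = 0.5774 ≠ 1.5529 ✗
  (3.5, 1.5, 240°): beam 1 = 2.5882 ≠ 1.5529 ✗
  (2.5, 1.5, 240°): beam 1 = 5.7956 ≠ 1.5529 ✗
  …
  (1.5, 6.5, 240°): r_1=1.5529, r_2=0.5774, r_3=0.5176, r_4=1.0000, r_5=1.9319, r_6=0.5774, r_7=0.5176 — all match ✓
Unique over the lattice → pose = (1.5, 6.5, 240°).

(x, y, θ) = (1.5, 6.5, 240°)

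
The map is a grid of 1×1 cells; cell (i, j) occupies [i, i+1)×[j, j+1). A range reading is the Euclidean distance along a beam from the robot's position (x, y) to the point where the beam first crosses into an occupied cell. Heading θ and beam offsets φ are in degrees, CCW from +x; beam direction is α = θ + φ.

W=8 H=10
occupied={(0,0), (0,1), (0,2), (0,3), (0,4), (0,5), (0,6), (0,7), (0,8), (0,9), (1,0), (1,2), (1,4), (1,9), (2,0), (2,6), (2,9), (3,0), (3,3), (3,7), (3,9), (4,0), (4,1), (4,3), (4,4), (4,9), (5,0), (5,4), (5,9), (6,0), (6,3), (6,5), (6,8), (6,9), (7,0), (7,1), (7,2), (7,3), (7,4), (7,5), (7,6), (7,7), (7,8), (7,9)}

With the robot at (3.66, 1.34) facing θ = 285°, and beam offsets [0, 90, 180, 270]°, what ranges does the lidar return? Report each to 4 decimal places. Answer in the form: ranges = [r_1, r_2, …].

ranges = [0.3520, 0.3520, 1.7186, 1.3137]

beam 1: φ=0°, α=285°
  cosα=0.2588 sinα=-0.9659 | (3,1) | tMaxX 1.3137 tMaxY 0.3520 | tΔX 3.8637 tΔY 1.0353
    t=0.3520 [y] (3,0) — stop
  → r_1 = 0.3520
beam 2: φ=90°, α=15°
  cosα=0.9659 sinα=0.2588 | (3,1) | tMaxX 0.3520 tMaxY 2.5500 | tΔX 1.0353 tΔY 3.8637
    t=0.3520 [x] (4,1) — stop
  → r_2 = 0.3520
beam 3: φ=180°, α=105°
  cosα=-0.2588 sinα=0.9659 | (3,1) | tMaxX 2.5500 tMaxY 0.6833 | tΔX 3.8637 tΔY 1.0353
    t=0.6833 [y] (3,2)
    t=1.7186 [y] (3,3) — stop
  → r_3 = 1.7186
beam 4: φ=270°, α=195°
  cosα=-0.9659 sinα=-0.2588 | (3,1) | tMaxX 0.6833 tMaxY 1.3137 | tΔX 1.0353 tΔY 3.8637
    t=0.6833 [x] (2,1)
    t=1.3137 [y] (2,0) — stop
  → r_4 = 1.3137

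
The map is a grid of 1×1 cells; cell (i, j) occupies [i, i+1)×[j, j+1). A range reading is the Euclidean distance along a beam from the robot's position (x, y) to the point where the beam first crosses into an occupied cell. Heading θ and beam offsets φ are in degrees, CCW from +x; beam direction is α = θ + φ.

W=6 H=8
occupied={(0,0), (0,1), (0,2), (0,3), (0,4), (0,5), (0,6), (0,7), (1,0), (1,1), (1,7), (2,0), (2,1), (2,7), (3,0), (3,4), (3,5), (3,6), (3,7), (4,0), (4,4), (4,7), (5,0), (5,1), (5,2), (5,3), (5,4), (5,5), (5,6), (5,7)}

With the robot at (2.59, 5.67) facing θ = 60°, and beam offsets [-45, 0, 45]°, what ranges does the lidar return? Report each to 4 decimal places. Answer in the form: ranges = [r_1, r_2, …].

beam 1: φ=-45°, α=15°
  dir = (cos 15°, sin 15°) = (0.9659, 0.2588); from cell (2,5)
  next x-line at t=0.4245, next y-line at t=1.2750; Δt_x=1.0353, Δt_y=3.8637
    x: enter (3,5) at t=0.4245 ← occupied
  → r_1 = 0.4245
beam 2: φ=0°, α=60°
  dir = (cos 60°, sin 60°) = (0.5000, 0.8660); from cell (2,5)
  next x-line at t=0.8200, next y-line at t=0.3811; Δt_x=2.0000, Δt_y=1.1547
    y: enter (2,6) at t=0.3811
    x: enter (3,6) at t=0.8200 ← occupied
  → r_2 = 0.8200
beam 3: φ=45°, α=105°
  dir = (cos 105°, sin 105°) = (-0.2588, 0.9659); from cell (2,5)
  next x-line at t=2.2796, next y-line at t=0.3416; Δt_x=3.8637, Δt_y=1.0353
    y: enter (2,6) at t=0.3416
    y: enter (2,7) at t=1.3769 ← occupied
  → r_3 = 1.3769

ranges = [0.4245, 0.8200, 1.3769]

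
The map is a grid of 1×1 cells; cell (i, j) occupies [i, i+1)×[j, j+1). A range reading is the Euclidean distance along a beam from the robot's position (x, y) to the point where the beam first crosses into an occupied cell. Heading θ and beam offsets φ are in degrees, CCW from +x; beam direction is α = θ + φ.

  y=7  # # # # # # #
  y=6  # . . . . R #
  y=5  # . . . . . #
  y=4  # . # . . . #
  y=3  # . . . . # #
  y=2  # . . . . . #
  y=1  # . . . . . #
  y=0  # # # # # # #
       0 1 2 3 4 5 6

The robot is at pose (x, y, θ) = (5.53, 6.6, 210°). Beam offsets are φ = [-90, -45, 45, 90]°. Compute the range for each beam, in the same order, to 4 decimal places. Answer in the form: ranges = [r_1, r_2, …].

beam 1: φ=-90°, α=120°
  direction (-0.5000, 0.8660); cell (5,6); t to first gridline: x 1.0600, y 0.4619 (then +2.0000 / +1.1547)
    (5,7) via y @ 0.4619  # hit
  → r_1 = 0.4619
beam 2: φ=-45°, α=165°
  direction (-0.9659, 0.2588); cell (5,6); t to first gridline: x 0.5487, y 1.5455 (then +1.0353 / +3.8637)
    (4,6) via x @ 0.5487
    (4,7) via y @ 1.5455  # hit
  → r_2 = 1.5455
beam 3: φ=45°, α=255°
  direction (-0.2588, -0.9659); cell (5,6); t to first gridline: x 2.0478, y 0.6212 (then +3.8637 / +1.0353)
    (5,5) via y @ 0.6212
    (5,4) via y @ 1.6564
    (4,4) via x @ 2.0478
    (4,3) via y @ 2.6917
    (4,2) via y @ 3.7270
    (4,1) via y @ 4.7623
    (4,0) via y @ 5.7975  # hit
  → r_3 = 5.7975
beam 4: φ=90°, α=300°
  direction (0.5000, -0.8660); cell (5,6); t to first gridline: x 0.9400, y 0.6928 (then +2.0000 / +1.1547)
    (5,5) via y @ 0.6928
    (6,5) via x @ 0.9400  # hit
  → r_4 = 0.9400

ranges = [0.4619, 1.5455, 5.7975, 0.9400]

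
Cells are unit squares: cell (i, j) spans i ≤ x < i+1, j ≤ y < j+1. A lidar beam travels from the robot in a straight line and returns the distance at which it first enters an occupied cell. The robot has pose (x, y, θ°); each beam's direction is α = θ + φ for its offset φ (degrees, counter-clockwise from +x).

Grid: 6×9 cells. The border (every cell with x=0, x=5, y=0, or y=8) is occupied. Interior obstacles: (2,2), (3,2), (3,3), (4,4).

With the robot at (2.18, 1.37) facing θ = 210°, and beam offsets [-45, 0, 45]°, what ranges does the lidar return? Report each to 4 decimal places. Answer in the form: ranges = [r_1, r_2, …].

ranges = [1.2216, 0.7400, 0.3831]

beam 1: φ=-45°, α=165°
  cosα=-0.9659 sinα=0.2588 | (2,1) | tMaxX 0.1863 tMaxY 2.4341 | tΔX 1.0353 tΔY 3.8637
    t=0.1863 [x] (1,1)
    t=1.2216 [x] (0,1) — stop
  → r_1 = 1.2216
beam 2: φ=0°, α=210°
  cosα=-0.8660 sinα=-0.5000 | (2,1) | tMaxX 0.2078 tMaxY 0.7400 | tΔX 1.1547 tΔY 2.0000
    t=0.2078 [x] (1,1)
    t=0.7400 [y] (1,0) — stop
  → r_2 = 0.7400
beam 3: φ=45°, α=255°
  cosα=-0.2588 sinα=-0.9659 | (2,1) | tMaxX 0.6955 tMaxY 0.3831 | tΔX 3.8637 tΔY 1.0353
    t=0.3831 [y] (2,0) — stop
  → r_3 = 0.3831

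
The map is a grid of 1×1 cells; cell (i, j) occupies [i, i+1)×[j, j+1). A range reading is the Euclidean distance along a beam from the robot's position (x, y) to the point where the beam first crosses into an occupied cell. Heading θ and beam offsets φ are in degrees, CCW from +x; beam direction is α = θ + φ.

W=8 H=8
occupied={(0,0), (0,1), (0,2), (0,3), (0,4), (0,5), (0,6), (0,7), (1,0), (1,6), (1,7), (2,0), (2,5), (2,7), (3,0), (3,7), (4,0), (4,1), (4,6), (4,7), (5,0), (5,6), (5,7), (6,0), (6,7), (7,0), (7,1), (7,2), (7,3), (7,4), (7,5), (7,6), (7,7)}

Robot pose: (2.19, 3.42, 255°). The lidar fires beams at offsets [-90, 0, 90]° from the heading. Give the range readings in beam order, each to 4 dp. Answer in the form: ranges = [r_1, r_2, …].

ranges = [1.2320, 2.5054, 4.9797]

beam 1: φ=-90°, α=165°
  d=(-0.9659,0.2588)  start (2,3)  tX=0.1967 tY=2.2409  stride 1/|dx|=1.0353 1/|dy|=3.8637
    cross x-line → (1,3), t=0.1967
    cross x-line → (0,3), t=1.2320 (wall)
  → r_1 = 1.2320
beam 2: φ=0°, α=255°
  d=(-0.2588,-0.9659)  start (2,3)  tX=0.7341 tY=0.4348  stride 1/|dx|=3.8637 1/|dy|=1.0353
    cross y-line → (2,2), t=0.4348
    cross x-line → (1,2), t=0.7341
    cross y-line → (1,1), t=1.4701
    cross y-line → (1,0), t=2.5054 (wall)
  → r_2 = 2.5054
beam 3: φ=90°, α=345°
  d=(0.9659,-0.2588)  start (2,3)  tX=0.8386 tY=1.6228  stride 1/|dx|=1.0353 1/|dy|=3.8637
    cross x-line → (3,3), t=0.8386
    cross y-line → (3,2), t=1.6228
    cross x-line → (4,2), t=1.8738
    cross x-line → (5,2), t=2.9091
    cross x-line → (6,2), t=3.9444
    cross x-line → (7,2), t=4.9797 (wall)
  → r_3 = 4.9797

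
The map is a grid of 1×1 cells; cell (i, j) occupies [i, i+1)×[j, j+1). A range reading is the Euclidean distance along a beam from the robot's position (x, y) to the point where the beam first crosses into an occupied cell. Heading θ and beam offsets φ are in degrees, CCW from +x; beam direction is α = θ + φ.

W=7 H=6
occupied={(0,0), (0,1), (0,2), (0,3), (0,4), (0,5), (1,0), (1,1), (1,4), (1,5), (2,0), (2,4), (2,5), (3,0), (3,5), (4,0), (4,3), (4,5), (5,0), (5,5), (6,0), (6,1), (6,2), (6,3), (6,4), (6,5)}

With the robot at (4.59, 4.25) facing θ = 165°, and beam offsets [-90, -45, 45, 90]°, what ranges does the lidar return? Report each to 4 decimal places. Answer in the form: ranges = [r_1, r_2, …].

beam 1: φ=-90°, α=75°
  dir = (cos 75°, sin 75°) = (0.2588, 0.9659); from cell (4,4)
  next x-line at t=1.5841, next y-line at t=0.7765; Δt_x=3.8637, Δt_y=1.0353
    y: enter (4,5) at t=0.7765 ← occupied
  → r_1 = 0.7765
beam 2: φ=-45°, α=120°
  dir = (cos 120°, sin 120°) = (-0.5000, 0.8660); from cell (4,4)
  next x-line at t=1.1800, next y-line at t=0.8660; Δt_x=2.0000, Δt_y=1.1547
    y: enter (4,5) at t=0.8660 ← occupied
  → r_2 = 0.8660
beam 3: φ=45°, α=210°
  dir = (cos 210°, sin 210°) = (-0.8660, -0.5000); from cell (4,4)
  next x-line at t=0.6813, next y-line at t=0.5000; Δt_x=1.1547, Δt_y=2.0000
    y: enter (4,3) at t=0.5000 ← occupied
  → r_3 = 0.5000
beam 4: φ=90°, α=255°
  dir = (cos 255°, sin 255°) = (-0.2588, -0.9659); from cell (4,4)
  next x-line at t=2.2796, next y-line at t=0.2588; Δt_x=3.8637, Δt_y=1.0353
    y: enter (4,3) at t=0.2588 ← occupied
  → r_4 = 0.2588

ranges = [0.7765, 0.8660, 0.5000, 0.2588]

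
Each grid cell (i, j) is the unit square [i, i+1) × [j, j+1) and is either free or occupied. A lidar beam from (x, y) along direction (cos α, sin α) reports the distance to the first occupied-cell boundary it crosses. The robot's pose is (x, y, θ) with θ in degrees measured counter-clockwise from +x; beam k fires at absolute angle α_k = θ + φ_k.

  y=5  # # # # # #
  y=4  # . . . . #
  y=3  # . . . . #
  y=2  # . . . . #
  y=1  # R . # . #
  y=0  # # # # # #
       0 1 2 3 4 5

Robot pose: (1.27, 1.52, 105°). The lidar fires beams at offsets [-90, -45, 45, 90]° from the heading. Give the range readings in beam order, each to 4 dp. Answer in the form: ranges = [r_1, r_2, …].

ranges = [1.7910, 4.0184, 0.3118, 0.2795]

beam 1: φ=-90°, α=15°
  d=(0.9659,0.2588)  start (1,1)  tX=0.7558 tY=1.8546  stride 1/|dx|=1.0353 1/|dy|=3.8637
    cross x-line → (2,1), t=0.7558
    cross x-line → (3,1), t=1.7910 (wall)
  → r_1 = 1.7910
beam 2: φ=-45°, α=60°
  d=(0.5000,0.8660)  start (1,1)  tX=1.4600 tY=0.5543  stride 1/|dx|=2.0000 1/|dy|=1.1547
    cross y-line → (1,2), t=0.5543
    cross x-line → (2,2), t=1.4600
    cross y-line → (2,3), t=1.7090
    cross y-line → (2,4), t=2.8637
    cross x-line → (3,4), t=3.4600
    cross y-line → (3,5), t=4.0184 (wall)
  → r_2 = 4.0184
beam 3: φ=45°, α=150°
  d=(-0.8660,0.5000)  start (1,1)  tX=0.3118 tY=0.9600  stride 1/|dx|=1.1547 1/|dy|=2.0000
    cross x-line → (0,1), t=0.3118 (wall)
  → r_3 = 0.3118
beam 4: φ=90°, α=195°
  d=(-0.9659,-0.2588)  start (1,1)  tX=0.2795 tY=2.0091  stride 1/|dx|=1.0353 1/|dy|=3.8637
    cross x-line → (0,1), t=0.2795 (wall)
  → r_4 = 0.2795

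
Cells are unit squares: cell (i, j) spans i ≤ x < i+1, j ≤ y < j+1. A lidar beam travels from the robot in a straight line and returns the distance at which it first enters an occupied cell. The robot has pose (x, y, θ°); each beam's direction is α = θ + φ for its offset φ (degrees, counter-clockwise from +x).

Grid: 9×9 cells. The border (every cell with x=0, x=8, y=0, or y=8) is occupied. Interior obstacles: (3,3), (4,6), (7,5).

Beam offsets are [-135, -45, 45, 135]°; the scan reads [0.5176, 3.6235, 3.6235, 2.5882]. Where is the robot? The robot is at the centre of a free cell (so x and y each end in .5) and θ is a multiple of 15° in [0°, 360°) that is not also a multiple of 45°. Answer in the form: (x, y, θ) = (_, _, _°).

(x, y, θ) = (3.5, 4.5, 60°)

Enumerate (i+0.5, j+0.5, θ) over the 46 free cells and 16 admissible headings. For each, cast all 4 beams and compare to the given ranges.
  (7.5, 1.5, 105°): beam 1 = 0.5774 ≠ 0.5176 ✗
  (4.5, 7.5, 60°): beam 2 = 1.9319 ≠ 3.6235 ✗
  (3.5, 4.5, 30°): beam 2 = 4.6587 ≠ 3.6235 ✗
  …
  (3.5, 4.5, 60°): r_1=0.5176, r_2=3.6235, r_3=3.6235, r_4=2.5882 — all match ✓
No second candidate reproduces the full scan.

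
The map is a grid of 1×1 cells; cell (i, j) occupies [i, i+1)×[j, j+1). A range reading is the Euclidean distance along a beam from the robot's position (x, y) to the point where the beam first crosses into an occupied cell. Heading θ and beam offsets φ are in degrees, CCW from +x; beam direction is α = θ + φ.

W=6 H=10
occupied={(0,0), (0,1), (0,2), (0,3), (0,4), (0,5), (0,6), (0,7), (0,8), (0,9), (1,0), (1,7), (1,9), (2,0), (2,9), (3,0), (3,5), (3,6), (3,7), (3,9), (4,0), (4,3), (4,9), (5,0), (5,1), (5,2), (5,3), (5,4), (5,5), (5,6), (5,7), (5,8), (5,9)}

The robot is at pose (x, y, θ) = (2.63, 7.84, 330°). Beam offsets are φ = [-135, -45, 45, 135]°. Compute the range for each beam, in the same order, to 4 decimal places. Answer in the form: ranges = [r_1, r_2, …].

ranges = [0.6522, 1.4296, 0.3831, 1.2009]

beam 1: φ=-135°, α=195°
  dir = (cos 195°, sin 195°) = (-0.9659, -0.2588); from cell (2,7)
  next x-line at t=0.6522, next y-line at t=3.2455; Δt_x=1.0353, Δt_y=3.8637
    x: enter (1,7) at t=0.6522 ← occupied
  → r_1 = 0.6522
beam 2: φ=-45°, α=285°
  dir = (cos 285°, sin 285°) = (0.2588, -0.9659); from cell (2,7)
  next x-line at t=1.4296, next y-line at t=0.8696; Δt_x=3.8637, Δt_y=1.0353
    y: enter (2,6) at t=0.8696
    x: enter (3,6) at t=1.4296 ← occupied
  → r_2 = 1.4296
beam 3: φ=45°, α=15°
  dir = (cos 15°, sin 15°) = (0.9659, 0.2588); from cell (2,7)
  next x-line at t=0.3831, next y-line at t=0.6182; Δt_x=1.0353, Δt_y=3.8637
    x: enter (3,7) at t=0.3831 ← occupied
  → r_3 = 0.3831
beam 4: φ=135°, α=105°
  dir = (cos 105°, sin 105°) = (-0.2588, 0.9659); from cell (2,7)
  next x-line at t=2.4341, next y-line at t=0.1656; Δt_x=3.8637, Δt_y=1.0353
    y: enter (2,8) at t=0.1656
    y: enter (2,9) at t=1.2009 ← occupied
  → r_4 = 1.2009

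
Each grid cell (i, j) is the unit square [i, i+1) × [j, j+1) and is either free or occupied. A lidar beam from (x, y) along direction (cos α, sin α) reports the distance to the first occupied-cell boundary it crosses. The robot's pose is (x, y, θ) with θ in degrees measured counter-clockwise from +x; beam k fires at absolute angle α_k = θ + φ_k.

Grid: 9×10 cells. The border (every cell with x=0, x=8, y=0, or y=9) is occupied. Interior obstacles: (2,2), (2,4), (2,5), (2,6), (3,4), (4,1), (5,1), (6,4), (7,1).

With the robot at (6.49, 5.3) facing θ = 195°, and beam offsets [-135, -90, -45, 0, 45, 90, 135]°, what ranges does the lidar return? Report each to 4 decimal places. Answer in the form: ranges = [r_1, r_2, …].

ranges = [3.0200, 3.8305, 6.3393, 2.5778, 0.3464, 0.3106, 1.7436]

beam 1: φ=-135°, α=60°
  cosα=0.5000 sinα=0.8660 | (6,5) | tMaxX 1.0200 tMaxY 0.8083 | tΔX 2.0000 tΔY 1.1547
    t=0.8083 [y] (6,6)
    t=1.0200 [x] (7,6)
    t=1.9630 [y] (7,7)
    t=3.0200 [x] (8,7) — stop
  → r_1 = 3.0200
beam 2: φ=-90°, α=105°
  cosα=-0.2588 sinα=0.9659 | (6,5) | tMaxX 1.8932 tMaxY 0.7247 | tΔX 3.8637 tΔY 1.0353
    t=0.7247 [y] (6,6)
    t=1.7600 [y] (6,7)
    t=1.8932 [x] (5,7)
    t=2.7952 [y] (5,8)
    t=3.8305 [y] (5,9) — stop
  → r_2 = 3.8305
beam 3: φ=-45°, α=150°
  cosα=-0.8660 sinα=0.5000 | (6,5) | tMaxX 0.5658 tMaxY 1.4000 | tΔX 1.1547 tΔY 2.0000
    t=0.5658 [x] (5,5)
    t=1.4000 [y] (5,6)
    t=1.7205 [x] (4,6)
    t=2.8752 [x] (3,6)
    t=3.4000 [y] (3,7)
    t=4.0299 [x] (2,7)
    t=5.1846 [x] (1,7)
    t=5.4000 [y] (1,8)
    t=6.3393 [x] (0,8) — stop
  → r_3 = 6.3393
beam 4: φ=0°, α=195°
  cosα=-0.9659 sinα=-0.2588 | (6,5) | tMaxX 0.5073 tMaxY 1.1591 | tΔX 1.0353 tΔY 3.8637
    t=0.5073 [x] (5,5)
    t=1.1591 [y] (5,4)
    t=1.5426 [x] (4,4)
    t=2.5778 [x] (3,4) — stop
  → r_4 = 2.5778
beam 5: φ=45°, α=240°
  cosα=-0.5000 sinα=-0.8660 | (6,5) | tMaxX 0.9800 tMaxY 0.3464 | tΔX 2.0000 tΔY 1.1547
    t=0.3464 [y] (6,4) — stop
  → r_5 = 0.3464
beam 6: φ=90°, α=285°
  cosα=0.2588 sinα=-0.9659 | (6,5) | tMaxX 1.9705 tMaxY 0.3106 | tΔX 3.8637 tΔY 1.0353
    t=0.3106 [y] (6,4) — stop
  → r_6 = 0.3106
beam 7: φ=135°, α=330°
  cosα=0.8660 sinα=-0.5000 | (6,5) | tMaxX 0.5889 tMaxY 0.6000 | tΔX 1.1547 tΔY 2.0000
    t=0.5889 [x] (7,5)
    t=0.6000 [y] (7,4)
    t=1.7436 [x] (8,4) — stop
  → r_7 = 1.7436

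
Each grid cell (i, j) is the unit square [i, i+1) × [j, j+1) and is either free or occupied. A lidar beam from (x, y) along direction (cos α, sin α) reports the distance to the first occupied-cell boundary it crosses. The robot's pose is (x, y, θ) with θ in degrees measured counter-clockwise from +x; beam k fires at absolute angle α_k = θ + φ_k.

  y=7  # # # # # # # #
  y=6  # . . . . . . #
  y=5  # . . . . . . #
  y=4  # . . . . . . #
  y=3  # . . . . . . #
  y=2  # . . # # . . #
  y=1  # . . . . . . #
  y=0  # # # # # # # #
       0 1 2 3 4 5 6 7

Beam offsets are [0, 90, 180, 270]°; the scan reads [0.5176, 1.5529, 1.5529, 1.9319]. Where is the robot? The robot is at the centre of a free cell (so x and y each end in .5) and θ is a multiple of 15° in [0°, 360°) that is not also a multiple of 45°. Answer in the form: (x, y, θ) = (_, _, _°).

(x, y, θ) = (1.5, 2.5, 195°)

Candidates: 34 free-cell centres × 16 headings = 544 poses. Raycast each; keep the one whose scan matches to 4 dp.
  (3.5, 3.5, 120°): beam 1 = 4.0415 ≠ 0.5176 ✗
  (4.5, 4.5, 30°): beam 1 = 2.8868 ≠ 0.5176 ✗
  (2.5, 3.5, 285°): beam 1 = 2.5882 ≠ 0.5176 ✗
  …
  (1.5, 2.5, 195°): r_1=0.5176, r_2=1.5529, r_3=1.5529, r_4=1.9319 — all match ✓
Only this pose fits every beam.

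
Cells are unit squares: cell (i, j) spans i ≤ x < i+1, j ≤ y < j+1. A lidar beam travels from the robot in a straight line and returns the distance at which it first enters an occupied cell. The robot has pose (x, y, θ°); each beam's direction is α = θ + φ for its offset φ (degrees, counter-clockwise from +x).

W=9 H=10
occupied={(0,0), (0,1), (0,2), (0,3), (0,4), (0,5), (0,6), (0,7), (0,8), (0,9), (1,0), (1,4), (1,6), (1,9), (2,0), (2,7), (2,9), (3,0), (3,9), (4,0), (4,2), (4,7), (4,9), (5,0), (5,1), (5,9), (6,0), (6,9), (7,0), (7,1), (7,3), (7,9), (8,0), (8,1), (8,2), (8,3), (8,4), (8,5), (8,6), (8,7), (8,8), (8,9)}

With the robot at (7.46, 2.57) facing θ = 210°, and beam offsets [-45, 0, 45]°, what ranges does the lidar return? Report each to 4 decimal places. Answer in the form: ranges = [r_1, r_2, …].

ranges = [5.6526, 1.6859, 0.5901]

beam 1: φ=-45°, α=165°
  dir = (cos 165°, sin 165°) = (-0.9659, 0.2588); from cell (7,2)
  next x-line at t=0.4762, next y-line at t=1.6614; Δt_x=1.0353, Δt_y=3.8637
    x: enter (6,2) at t=0.4762
    x: enter (5,2) at t=1.5115
    y: enter (5,3) at t=1.6614
    x: enter (4,3) at t=2.5468
    x: enter (3,3) at t=3.5821
    x: enter (2,3) at t=4.6173
    y: enter (2,4) at t=5.5251
    x: enter (1,4) at t=5.6526 ← occupied
  → r_1 = 5.6526
beam 2: φ=0°, α=210°
  dir = (cos 210°, sin 210°) = (-0.8660, -0.5000); from cell (7,2)
  next x-line at t=0.5312, next y-line at t=1.1400; Δt_x=1.1547, Δt_y=2.0000
    x: enter (6,2) at t=0.5312
    y: enter (6,1) at t=1.1400
    x: enter (5,1) at t=1.6859 ← occupied
  → r_2 = 1.6859
beam 3: φ=45°, α=255°
  dir = (cos 255°, sin 255°) = (-0.2588, -0.9659); from cell (7,2)
  next x-line at t=1.7773, next y-line at t=0.5901; Δt_x=3.8637, Δt_y=1.0353
    y: enter (7,1) at t=0.5901 ← occupied
  → r_3 = 0.5901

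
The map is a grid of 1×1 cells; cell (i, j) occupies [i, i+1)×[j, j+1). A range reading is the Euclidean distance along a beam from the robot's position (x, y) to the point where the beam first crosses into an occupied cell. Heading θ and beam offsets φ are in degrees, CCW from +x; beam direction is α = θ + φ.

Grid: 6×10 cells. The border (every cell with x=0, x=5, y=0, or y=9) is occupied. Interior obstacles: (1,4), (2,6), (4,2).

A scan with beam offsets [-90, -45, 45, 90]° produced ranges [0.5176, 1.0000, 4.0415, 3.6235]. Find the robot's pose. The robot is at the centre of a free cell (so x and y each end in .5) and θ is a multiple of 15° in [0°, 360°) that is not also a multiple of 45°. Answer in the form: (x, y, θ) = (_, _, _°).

The pose lattice has 29·16 = 464 candidates. Test each by forward raycasting.
  (3.5, 2.5, 15°): beam 1 = 1.5529 ≠ 0.5176 ✗
  (3.5, 4.5, 345°): beam 1 = 3.6235 ≠ 0.5176 ✗
  (3.5, 8.5, 195°): beam 3 = 1.7321 ≠ 4.0415 ✗
  …
  (4.5, 4.5, 105°): r_1=0.5176, r_2=1.0000, r_3=4.0415, r_4=3.6235 — all match ✓
Unique over the lattice → pose = (4.5, 4.5, 105°).

(x, y, θ) = (4.5, 4.5, 105°)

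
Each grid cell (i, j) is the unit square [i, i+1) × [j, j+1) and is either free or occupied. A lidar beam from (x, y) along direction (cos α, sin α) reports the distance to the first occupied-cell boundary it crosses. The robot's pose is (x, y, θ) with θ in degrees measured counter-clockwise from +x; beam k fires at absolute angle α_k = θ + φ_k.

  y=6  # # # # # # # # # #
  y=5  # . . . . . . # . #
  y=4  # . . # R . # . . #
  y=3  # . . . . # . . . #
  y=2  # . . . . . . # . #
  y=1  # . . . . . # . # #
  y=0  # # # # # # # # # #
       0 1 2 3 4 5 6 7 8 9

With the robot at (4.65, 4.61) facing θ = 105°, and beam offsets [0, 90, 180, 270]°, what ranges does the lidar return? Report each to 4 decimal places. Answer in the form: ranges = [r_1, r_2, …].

ranges = [1.4390, 0.6729, 1.3523, 1.3976]

beam 1: φ=0°, α=105°
  cosα=-0.2588 sinα=0.9659 | (4,4) | tMaxX 2.5114 tMaxY 0.4038 | tΔX 3.8637 tΔY 1.0353
    t=0.4038 [y] (4,5)
    t=1.4390 [y] (4,6) — stop
  → r_1 = 1.4390
beam 2: φ=90°, α=195°
  cosα=-0.9659 sinα=-0.2588 | (4,4) | tMaxX 0.6729 tMaxY 2.3569 | tΔX 1.0353 tΔY 3.8637
    t=0.6729 [x] (3,4) — stop
  → r_2 = 0.6729
beam 3: φ=180°, α=285°
  cosα=0.2588 sinα=-0.9659 | (4,4) | tMaxX 1.3523 tMaxY 0.6315 | tΔX 3.8637 tΔY 1.0353
    t=0.6315 [y] (4,3)
    t=1.3523 [x] (5,3) — stop
  → r_3 = 1.3523
beam 4: φ=270°, α=15°
  cosα=0.9659 sinα=0.2588 | (4,4) | tMaxX 0.3623 tMaxY 1.5068 | tΔX 1.0353 tΔY 3.8637
    t=0.3623 [x] (5,4)
    t=1.3976 [x] (6,4) — stop
  → r_4 = 1.3976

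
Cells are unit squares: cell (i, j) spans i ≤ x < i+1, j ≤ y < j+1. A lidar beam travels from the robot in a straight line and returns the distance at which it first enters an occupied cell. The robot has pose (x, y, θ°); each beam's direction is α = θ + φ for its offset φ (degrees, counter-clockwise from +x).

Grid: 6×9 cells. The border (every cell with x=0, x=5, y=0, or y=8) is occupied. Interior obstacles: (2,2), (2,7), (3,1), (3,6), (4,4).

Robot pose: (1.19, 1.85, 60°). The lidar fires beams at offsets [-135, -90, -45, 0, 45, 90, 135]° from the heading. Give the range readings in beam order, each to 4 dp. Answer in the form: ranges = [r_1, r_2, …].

beam 1: φ=-135°, α=285°
  direction (0.2588, -0.9659); cell (1,1); t to first gridline: x 3.1296, y 0.8800 (then +3.8637 / +1.0353)
    (1,0) via y @ 0.8800  # hit
  → r_1 = 0.8800
beam 2: φ=-90°, α=330°
  direction (0.8660, -0.5000); cell (1,1); t to first gridline: x 0.9353, y 1.7000 (then +1.1547 / +2.0000)
    (2,1) via x @ 0.9353
    (2,0) via y @ 1.7000  # hit
  → r_2 = 1.7000
beam 3: φ=-45°, α=15°
  direction (0.9659, 0.2588); cell (1,1); t to first gridline: x 0.8386, y 0.5796 (then +1.0353 / +3.8637)
    (1,2) via y @ 0.5796
    (2,2) via x @ 0.8386  # hit
  → r_3 = 0.8386
beam 4: φ=0°, α=60°
  direction (0.5000, 0.8660); cell (1,1); t to first gridline: x 1.6200, y 0.1732 (then +2.0000 / +1.1547)
    (1,2) via y @ 0.1732
    (1,3) via y @ 1.3279
    (2,3) via x @ 1.6200
    (2,4) via y @ 2.4826
    (3,4) via x @ 3.6200
    (3,5) via y @ 3.6373
    (3,6) via y @ 4.7920  # hit
  → r_4 = 4.7920
beam 5: φ=45°, α=105°
  direction (-0.2588, 0.9659); cell (1,1); t to first gridline: x 0.7341, y 0.1553 (then +3.8637 / +1.0353)
    (1,2) via y @ 0.1553
    (0,2) via x @ 0.7341  # hit
  → r_5 = 0.7341
beam 6: φ=90°, α=150°
  direction (-0.8660, 0.5000); cell (1,1); t to first gridline: x 0.2194, y 0.3000 (then +1.1547 / +2.0000)
    (0,1) via x @ 0.2194  # hit
  → r_6 = 0.2194
beam 7: φ=135°, α=195°
  direction (-0.9659, -0.2588); cell (1,1); t to first gridline: x 0.1967, y 3.2841 (then +1.0353 / +3.8637)
    (0,1) via x @ 0.1967  # hit
  → r_7 = 0.1967

ranges = [0.8800, 1.7000, 0.8386, 4.7920, 0.7341, 0.2194, 0.1967]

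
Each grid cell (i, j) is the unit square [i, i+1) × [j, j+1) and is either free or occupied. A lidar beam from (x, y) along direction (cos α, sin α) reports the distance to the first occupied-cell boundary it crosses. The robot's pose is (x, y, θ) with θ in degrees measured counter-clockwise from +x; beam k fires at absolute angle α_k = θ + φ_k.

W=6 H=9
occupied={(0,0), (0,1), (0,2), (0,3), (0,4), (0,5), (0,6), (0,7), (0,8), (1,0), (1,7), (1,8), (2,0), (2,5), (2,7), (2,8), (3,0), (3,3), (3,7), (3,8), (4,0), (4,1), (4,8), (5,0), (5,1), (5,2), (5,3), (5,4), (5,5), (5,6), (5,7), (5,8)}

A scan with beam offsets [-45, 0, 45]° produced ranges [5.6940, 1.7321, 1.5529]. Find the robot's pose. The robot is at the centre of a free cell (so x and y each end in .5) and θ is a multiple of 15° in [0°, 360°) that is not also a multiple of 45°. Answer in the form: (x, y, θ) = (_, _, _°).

(x, y, θ) = (2.5, 1.5, 150°)

Candidates: 22 free-cell centres × 16 headings = 352 poses. Raycast each; keep the one whose scan matches to 4 dp.
  (1.5, 6.5, 105°): beam 1 = 0.5774 ≠ 5.6940 ✗
  (1.5, 6.5, 75°): beam 1 = 1.0000 ≠ 5.6940 ✗
  (1.5, 3.5, 300°): beam 1 = 1.9319 ≠ 5.6940 ✗
  (2.5, 4.5, 105°): beam 1 = 0.5774 ≠ 5.6940 ✗
  …
  (2.5, 1.5, 150°): r_1=5.6940, r_2=1.7321, r_3=1.5529 — all match ✓
No second candidate reproduces the full scan.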